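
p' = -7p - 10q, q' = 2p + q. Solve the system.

p(t) = -2K_1e^(-3t)sin(2t) + K_1e^(-3t)cos(2t) + K_2e^(-3t)sin(2t) + 2K_2e^(-3t)cos(2t), q(t) = K_1e^(-3t)sin(2t) - K_2e^(-3t)cos(2t)

Coefficient matrix A = [[-7, -10], [2, 1]].
Characteristic polynomial det(A - λI) = λ^2 + 6λ + 13 = 0.
Eigenvalues λ = -3 ± 2i (complex conjugate pair).
For λ=-3+2i: an eigenvector is (1,0) - i(-2,1) = (1 + 2i, 0 - i).
A real fundamental pair from Re and Im of e^((-3+2i)t)v: X_1 = e^(-3t)(cos(2t)·(1,0) + sin(2t)·(-2,1)), X_2 = e^(-3t)(sin(2t)·(1,0) - cos(2t)·(-2,1)).
General solution: K_1X_1 + K_2X_2.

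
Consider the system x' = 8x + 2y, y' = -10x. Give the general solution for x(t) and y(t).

Coefficient matrix A = [[8, 2], [-10, 0]].
Characteristic polynomial det(A - λI) = λ^2 - 8λ + 20 = 0.
Eigenvalues λ = 4 ± 2i (complex conjugate pair).
For λ=4+2i: an eigenvector is (0,-1) - i(-1,2) = (0 + i, -1 - 2i).
A real fundamental pair from Re and Im of e^((4+2i)t)v: X_1 = e^(4t)(cos(2t)·(0,-1) + sin(2t)·(-1,2)), X_2 = e^(4t)(sin(2t)·(0,-1) - cos(2t)·(-1,2)).
General solution: C_1X_1 + C_2X_2.

x(t) = -C_1e^(4t)sin(2t) + C_2e^(4t)cos(2t), y(t) = 2C_1e^(4t)sin(2t) - C_1e^(4t)cos(2t) - C_2e^(4t)sin(2t) - 2C_2e^(4t)cos(2t)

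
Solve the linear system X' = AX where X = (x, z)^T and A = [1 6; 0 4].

Coefficient matrix A = [[1, 6], [0, 4]].
Characteristic polynomial det(A - λI) = λ^2 - 5λ + 4 = 0.
Eigenvalues λ = 1, 4.
For λ=1: (A-λI) row 1 is [0, 6], so an eigenvector is (-1, 0).
For λ=4: (A-λI) row 1 is [-3, 6], so an eigenvector is (-2, -1).
General solution: C_1e^(t)(-1,0) + C_2e^(4t)(-2,-1).

x(t) = -C_1e^(t) - 2C_2e^(4t), z(t) = -C_2e^(4t)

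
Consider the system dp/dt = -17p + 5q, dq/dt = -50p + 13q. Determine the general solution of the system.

p(t) = -C_1e^(-2t)sin(5t) + C_2e^(-2t)cos(5t), q(t) = -3C_1e^(-2t)sin(5t) - C_1e^(-2t)cos(5t) - C_2e^(-2t)sin(5t) + 3C_2e^(-2t)cos(5t)

Coefficient matrix A = [[-17, 5], [-50, 13]].
Characteristic polynomial det(A - λI) = λ^2 + 4λ + 29 = 0.
Eigenvalues λ = -2 ± 5i (complex conjugate pair).
For λ=-2+5i: an eigenvector is (0,-1) - i(-1,-3) = (0 + i, -1 + 3i).
A real fundamental pair from Re and Im of e^((-2+5i)t)v: X_1 = e^(-2t)(cos(5t)·(0,-1) + sin(5t)·(-1,-3)), X_2 = e^(-2t)(sin(5t)·(0,-1) - cos(5t)·(-1,-3)).
General solution: C_1X_1 + C_2X_2.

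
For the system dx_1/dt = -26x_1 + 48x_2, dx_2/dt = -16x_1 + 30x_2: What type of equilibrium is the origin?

A = [[-26,48],[-16,30]]; det(A-λI) = λ^2 - 4λ - 12.
λ = 6, -2: opposite signs.

saddle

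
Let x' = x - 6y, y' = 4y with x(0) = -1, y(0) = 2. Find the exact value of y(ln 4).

A = [[1,-6],[0,4]]; eigenvalues λ = 1, 4.
Eigenvectors: (-1,0) for λ=1, (2,-1) for λ=4.
From the initial condition, c_1 = -3, c_2 = -2.
y(ln 4) = (-3)(4^1)(0) + (-2)(4^4)(-1) = 512.

512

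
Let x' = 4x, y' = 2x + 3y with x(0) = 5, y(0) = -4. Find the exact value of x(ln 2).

80

A = [[4,0],[2,3]]; eigenvalues λ = 3, 4.
Eigenvectors: (0,-1) for λ=3, (-1,-2) for λ=4.
From the initial condition, c_1 = 14, c_2 = -5.
x(ln 2) = (14)(2^3)(0) + (-5)(2^4)(-1) = 80.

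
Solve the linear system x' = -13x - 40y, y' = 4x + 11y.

Coefficient matrix A = [[-13, -40], [4, 11]].
Characteristic polynomial det(A - λI) = λ^2 + 2λ + 17 = 0.
Eigenvalues λ = -1 ± 4i (complex conjugate pair).
For λ=-1+4i: an eigenvector is (-1,0) - i(3,-1) = (-1 - 3i, 0 + i).
A real fundamental pair from Re and Im of e^((-1+4i)t)v: X_1 = e^(-t)(cos(4t)·(-1,0) + sin(4t)·(3,-1)), X_2 = e^(-t)(sin(4t)·(-1,0) - cos(4t)·(3,-1)).
General solution: C_1X_1 + C_2X_2.

x(t) = 3C_1e^(-t)sin(4t) - C_1e^(-t)cos(4t) - C_2e^(-t)sin(4t) - 3C_2e^(-t)cos(4t), y(t) = -C_1e^(-t)sin(4t) + C_2e^(-t)cos(4t)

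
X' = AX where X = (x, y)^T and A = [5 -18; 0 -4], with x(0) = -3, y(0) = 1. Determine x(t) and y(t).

Coefficient matrix A = [[5, -18], [0, -4]].
Characteristic polynomial det(A - λI) = λ^2 - λ - 20 = 0.
Eigenvalues λ = 5, -4.
For λ=5: (A-λI) row 1 is [0, -18], so an eigenvector is (1, 0).
For λ=-4: (A-λI) row 1 is [9, -18], so an eigenvector is (-2, -1).
General solution: C_1e^(5t)(1,0) + C_2e^(-4t)(-2,-1).
Applying x(0)=-3, y(0)=1 gives C_1=-5, C_2=-1.

x(t) = -5e^(5t) + 2e^(-4t), y(t) = e^(-4t)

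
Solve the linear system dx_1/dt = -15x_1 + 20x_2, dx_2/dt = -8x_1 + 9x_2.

Coefficient matrix A = [[-15, 20], [-8, 9]].
Characteristic polynomial det(A - λI) = λ^2 + 6λ + 25 = 0.
Eigenvalues λ = -3 ± 4i (complex conjugate pair).
For λ=-3+4i: an eigenvector is (2,1) - i(-1,-1) = (2 + i, 1 + i).
A real fundamental pair from Re and Im of e^((-3+4i)t)v: X_1 = e^(-3t)(cos(4t)·(2,1) + sin(4t)·(-1,-1)), X_2 = e^(-3t)(sin(4t)·(2,1) - cos(4t)·(-1,-1)).
General solution: C_1X_1 + C_2X_2.

x_1(t) = -C_1e^(-3t)sin(4t) + 2C_1e^(-3t)cos(4t) + 2C_2e^(-3t)sin(4t) + C_2e^(-3t)cos(4t), x_2(t) = -C_1e^(-3t)sin(4t) + C_1e^(-3t)cos(4t) + C_2e^(-3t)sin(4t) + C_2e^(-3t)cos(4t)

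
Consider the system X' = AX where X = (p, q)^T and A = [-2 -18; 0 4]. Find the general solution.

Coefficient matrix A = [[-2, -18], [0, 4]].
Characteristic polynomial det(A - λI) = λ^2 - 2λ - 8 = 0.
Eigenvalues λ = -2, 4.
For λ=-2: (A-λI) row 1 is [0, -18], so an eigenvector is (-1, 0).
For λ=4: (A-λI) row 1 is [-6, -18], so an eigenvector is (-3, 1).
General solution: C_1e^(-2t)(-1,0) + C_2e^(4t)(-3,1).

p(t) = -C_1e^(-2t) - 3C_2e^(4t), q(t) = C_2e^(4t)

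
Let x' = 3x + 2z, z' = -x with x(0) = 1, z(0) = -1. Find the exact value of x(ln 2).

2

A = [[3,2],[-1,0]]; eigenvalues λ = 1, 2.
Eigenvectors: (1,-1) for λ=1, (-2,1) for λ=2.
From the initial condition, c_1 = 1, c_2 = 0.
x(ln 2) = (1)(2^1)(1) + (0)(2^2)(-2) = 2.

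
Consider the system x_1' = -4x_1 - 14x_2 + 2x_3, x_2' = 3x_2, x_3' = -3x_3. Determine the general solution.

Coefficient matrix A = [[-4, -14, 2], [0, 3, 0], [0, 0, -3]].
det(A - λI) = 0 gives eigenvalues λ = -3, 3, -4.
For λ=-3: eigenvector (2,0,1).
For λ=3: eigenvector (-2,1,0).
For λ=-4: eigenvector (1,0,0).
General solution: c_1e^(-3t)(2,0,1) + c_2e^(3t)(-2,1,0) + c_3e^(-4t)(1,0,0).

x_1(t) = 2c_1e^(-3t) - 2c_2e^(3t) + c_3e^(-4t), x_2(t) = c_2e^(3t), x_3(t) = c_1e^(-3t)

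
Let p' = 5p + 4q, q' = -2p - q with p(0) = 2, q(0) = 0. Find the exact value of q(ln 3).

A = [[5,4],[-2,-1]]; eigenvalues λ = 1, 3.
Eigenvectors: (-1,1) for λ=1, (2,-1) for λ=3.
From the initial condition, c_1 = 2, c_2 = 2.
q(ln 3) = (2)(3^1)(1) + (2)(3^3)(-1) = -48.

-48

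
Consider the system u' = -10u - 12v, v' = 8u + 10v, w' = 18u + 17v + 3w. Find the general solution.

u(t) = -3C_1e^(-2t) + C_2e^(2t), v(t) = 2C_1e^(-2t) - C_2e^(2t), w(t) = 4C_1e^(-2t) - C_2e^(2t) + C_3e^(3t)

Coefficient matrix A = [[-10, -12, 0], [8, 10, 0], [18, 17, 3]].
det(A - λI) = 0 gives eigenvalues λ = -2, 2, 3.
For λ=-2: eigenvector (-3,2,4).
For λ=2: eigenvector (1,-1,-1).
For λ=3: eigenvector (0,0,1).
General solution: C_1e^(-2t)(-3,2,4) + C_2e^(2t)(1,-1,-1) + C_3e^(3t)(0,0,1).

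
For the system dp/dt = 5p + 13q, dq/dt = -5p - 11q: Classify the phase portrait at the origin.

A = [[5,13],[-5,-11]]; det(A-λI) = λ^2 + 6λ + 10.
λ = -3 ± i: negative real part.

stable spiral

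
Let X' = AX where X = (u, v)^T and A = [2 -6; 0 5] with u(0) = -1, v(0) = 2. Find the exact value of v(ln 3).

A = [[2,-6],[0,5]]; eigenvalues λ = 2, 5.
Eigenvectors: (-1,0) for λ=2, (-2,1) for λ=5.
From the initial condition, c_1 = -3, c_2 = 2.
v(ln 3) = (-3)(3^2)(0) + (2)(3^5)(1) = 486.

486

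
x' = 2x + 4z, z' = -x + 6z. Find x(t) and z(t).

Coefficient matrix A = [[2, 4], [-1, 6]].
Characteristic polynomial det(A - λI) = λ^2 - 8λ + 16 = 0.
Single eigenvalue λ = 4 with algebraic multiplicity 2.
Eigenvector v = (2,1); generalized eigenvector w with (A-λI)w=v is (3,2).
General solution: e^(4t)[K_1·v + K_2·(t·v + w)].

x(t) = 2K_1e^(4t) + 2K_2te^(4t) + 3K_2e^(4t), z(t) = K_1e^(4t) + K_2te^(4t) + 2K_2e^(4t)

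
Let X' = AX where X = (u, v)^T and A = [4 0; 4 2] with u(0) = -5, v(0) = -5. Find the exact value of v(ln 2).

A = [[4,0],[4,2]]; eigenvalues λ = 4, 2.
Eigenvectors: (-1,-2) for λ=4, (0,-1) for λ=2.
From the initial condition, c_1 = 5, c_2 = -5.
v(ln 2) = (5)(2^4)(-2) + (-5)(2^2)(-1) = -140.

-140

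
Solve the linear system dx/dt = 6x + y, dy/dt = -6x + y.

Coefficient matrix A = [[6, 1], [-6, 1]].
Characteristic polynomial det(A - λI) = λ^2 - 7λ + 12 = 0.
Eigenvalues λ = 4, 3.
For λ=4: (A-λI) row 1 is [2, 1], so an eigenvector is (-1, 2).
For λ=3: (A-λI) row 1 is [3, 1], so an eigenvector is (-1, 3).
General solution: c_1e^(4t)(-1,2) + c_2e^(3t)(-1,3).

x(t) = -c_1e^(4t) - c_2e^(3t), y(t) = 2c_1e^(4t) + 3c_2e^(3t)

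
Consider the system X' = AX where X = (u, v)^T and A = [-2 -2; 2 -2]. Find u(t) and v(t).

u(t) = -c_1e^(-2t)sin(2t) + c_2e^(-2t)cos(2t), v(t) = c_1e^(-2t)cos(2t) + c_2e^(-2t)sin(2t)

Coefficient matrix A = [[-2, -2], [2, -2]].
Characteristic polynomial det(A - λI) = λ^2 + 4λ + 8 = 0.
Eigenvalues λ = -2 ± 2i (complex conjugate pair).
For λ=-2+2i: an eigenvector is (0,1) - i(-1,0) = (0 + i, 1).
A real fundamental pair from Re and Im of e^((-2+2i)t)v: X_1 = e^(-2t)(cos(2t)·(0,1) + sin(2t)·(-1,0)), X_2 = e^(-2t)(sin(2t)·(0,1) - cos(2t)·(-1,0)).
General solution: c_1X_1 + c_2X_2.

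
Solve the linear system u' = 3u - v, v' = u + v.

u(t) = K_1e^(2t) + K_2te^(2t) + 2K_2e^(2t), v(t) = K_1e^(2t) + K_2te^(2t) + K_2e^(2t)

Coefficient matrix A = [[3, -1], [1, 1]].
Characteristic polynomial det(A - λI) = λ^2 - 4λ + 4 = 0.
Single eigenvalue λ = 2 with algebraic multiplicity 2.
Eigenvector v = (1,1); generalized eigenvector w with (A-λI)w=v is (2,1).
General solution: e^(2t)[K_1·v + K_2·(t·v + w)].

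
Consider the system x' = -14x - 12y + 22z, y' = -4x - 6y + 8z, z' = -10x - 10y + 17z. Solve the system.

Coefficient matrix A = [[-14, -12, 22], [-4, -6, 8], [-10, -10, 17]].
det(A - λI) = 0 gives eigenvalues λ = 2, -2, -3.
For λ=2: eigenvector (-2,-1,-2).
For λ=-2: eigenvector (-1,1,0).
For λ=-3: eigenvector (2,0,1).
General solution: K_1e^(2t)(-2,-1,-2) + K_2e^(-2t)(-1,1,0) + K_3e^(-3t)(2,0,1).

x(t) = -2K_1e^(2t) - K_2e^(-2t) + 2K_3e^(-3t), y(t) = -K_1e^(2t) + K_2e^(-2t), z(t) = -2K_1e^(2t) + K_3e^(-3t)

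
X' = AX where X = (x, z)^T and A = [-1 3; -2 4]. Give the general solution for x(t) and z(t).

x(t) = -c_1e^(2t) + 3c_2e^(t), z(t) = -c_1e^(2t) + 2c_2e^(t)

Coefficient matrix A = [[-1, 3], [-2, 4]].
Characteristic polynomial det(A - λI) = λ^2 - 3λ + 2 = 0.
Eigenvalues λ = 2, 1.
For λ=2: (A-λI) row 1 is [-3, 3], so an eigenvector is (-1, -1).
For λ=1: (A-λI) row 1 is [-2, 3], so an eigenvector is (3, 2).
General solution: c_1e^(2t)(-1,-1) + c_2e^(t)(3,2).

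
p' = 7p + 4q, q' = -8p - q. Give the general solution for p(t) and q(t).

Coefficient matrix A = [[7, 4], [-8, -1]].
Characteristic polynomial det(A - λI) = λ^2 - 6λ + 25 = 0.
Eigenvalues λ = 3 ± 4i (complex conjugate pair).
For λ=3+4i: an eigenvector is (-1,1) - i(0,1) = (-1, 1 - i).
A real fundamental pair from Re and Im of e^((3+4i)t)v: X_1 = e^(3t)(cos(4t)·(-1,1) + sin(4t)·(0,1)), X_2 = e^(3t)(sin(4t)·(-1,1) - cos(4t)·(0,1)).
General solution: c_1X_1 + c_2X_2.

p(t) = -c_1e^(3t)cos(4t) - c_2e^(3t)sin(4t), q(t) = c_1e^(3t)sin(4t) + c_1e^(3t)cos(4t) + c_2e^(3t)sin(4t) - c_2e^(3t)cos(4t)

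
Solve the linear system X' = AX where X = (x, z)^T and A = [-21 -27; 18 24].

Coefficient matrix A = [[-21, -27], [18, 24]].
Characteristic polynomial det(A - λI) = λ^2 - 3λ - 18 = 0.
Eigenvalues λ = -3, 6.
For λ=-3: (A-λI) row 1 is [-18, -27], so an eigenvector is (-3, 2).
For λ=6: (A-λI) row 1 is [-27, -27], so an eigenvector is (-1, 1).
General solution: K_1e^(-3t)(-3,2) + K_2e^(6t)(-1,1).

x(t) = -3K_1e^(-3t) - K_2e^(6t), z(t) = 2K_1e^(-3t) + K_2e^(6t)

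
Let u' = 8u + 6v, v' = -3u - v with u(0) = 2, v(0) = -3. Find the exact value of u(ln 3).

-450

A = [[8,6],[-3,-1]]; eigenvalues λ = 2, 5.
Eigenvectors: (-1,1) for λ=2, (-2,1) for λ=5.
From the initial condition, c_1 = -4, c_2 = 1.
u(ln 3) = (-4)(3^2)(-1) + (1)(3^5)(-2) = -450.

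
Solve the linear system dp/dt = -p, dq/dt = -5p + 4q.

Coefficient matrix A = [[-1, 0], [-5, 4]].
Characteristic polynomial det(A - λI) = λ^2 - 3λ - 4 = 0.
Eigenvalues λ = -1, 4.
For λ=-1: (A-λI) row 2 is [-5, 5], so an eigenvector is (-1, -1).
For λ=4: (A-λI) row 1 is [-5, 0], so an eigenvector is (0, 1).
General solution: c_1e^(-t)(-1,-1) + c_2e^(4t)(0,1).

p(t) = -c_1e^(-t), q(t) = -c_1e^(-t) + c_2e^(4t)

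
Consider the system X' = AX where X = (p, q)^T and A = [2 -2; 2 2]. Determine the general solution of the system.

Coefficient matrix A = [[2, -2], [2, 2]].
Characteristic polynomial det(A - λI) = λ^2 - 4λ + 8 = 0.
Eigenvalues λ = 2 ± 2i (complex conjugate pair).
For λ=2+2i: an eigenvector is (0,1) - i(-1,0) = (0 + i, 1).
A real fundamental pair from Re and Im of e^((2+2i)t)v: X_1 = e^(2t)(cos(2t)·(0,1) + sin(2t)·(-1,0)), X_2 = e^(2t)(sin(2t)·(0,1) - cos(2t)·(-1,0)).
General solution: C_1X_1 + C_2X_2.

p(t) = -C_1e^(2t)sin(2t) + C_2e^(2t)cos(2t), q(t) = C_1e^(2t)cos(2t) + C_2e^(2t)sin(2t)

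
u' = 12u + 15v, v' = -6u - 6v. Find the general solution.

Coefficient matrix A = [[12, 15], [-6, -6]].
Characteristic polynomial det(A - λI) = λ^2 - 6λ + 18 = 0.
Eigenvalues λ = 3 ± 3i (complex conjugate pair).
For λ=3+3i: an eigenvector is (-2,1) - i(-1,1) = (-2 + i, 1 - i).
A real fundamental pair from Re and Im of e^((3+3i)t)v: X_1 = e^(3t)(cos(3t)·(-2,1) + sin(3t)·(-1,1)), X_2 = e^(3t)(sin(3t)·(-2,1) - cos(3t)·(-1,1)).
General solution: C_1X_1 + C_2X_2.

u(t) = -C_1e^(3t)sin(3t) - 2C_1e^(3t)cos(3t) - 2C_2e^(3t)sin(3t) + C_2e^(3t)cos(3t), v(t) = C_1e^(3t)sin(3t) + C_1e^(3t)cos(3t) + C_2e^(3t)sin(3t) - C_2e^(3t)cos(3t)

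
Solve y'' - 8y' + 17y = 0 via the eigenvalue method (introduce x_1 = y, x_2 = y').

y(t) = C_1e^(4t)cos(t) + C_2e^(4t)sin(t)

Let x_1 = y, x_2 = y'. Then x_1' = x_2 and x_2' = -17x_1 + 8x_2.
A = [[0,1],[-17,8]]; det(A-λI) = λ^2 - 8λ + 17.
Eigenvalues λ = 4 ± i.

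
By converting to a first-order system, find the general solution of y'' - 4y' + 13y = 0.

y(t) = c_1e^(2t)cos(3t) + c_2e^(2t)sin(3t)

Let x_1 = y, x_2 = y'. Then x_1' = x_2 and x_2' = -13x_1 + 4x_2.
A = [[0,1],[-13,4]]; det(A-λI) = λ^2 - 4λ + 13.
Eigenvalues λ = 2 ± 3i.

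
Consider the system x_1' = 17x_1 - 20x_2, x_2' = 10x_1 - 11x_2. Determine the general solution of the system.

Coefficient matrix A = [[17, -20], [10, -11]].
Characteristic polynomial det(A - λI) = λ^2 - 6λ + 13 = 0.
Eigenvalues λ = 3 ± 2i (complex conjugate pair).
For λ=3+2i: an eigenvector is (-3,-2) - i(-1,-1) = (-3 + i, -2 + i).
A real fundamental pair from Re and Im of e^((3+2i)t)v: X_1 = e^(3t)(cos(2t)·(-3,-2) + sin(2t)·(-1,-1)), X_2 = e^(3t)(sin(2t)·(-3,-2) - cos(2t)·(-1,-1)).
General solution: K_1X_1 + K_2X_2.

x_1(t) = -K_1e^(3t)sin(2t) - 3K_1e^(3t)cos(2t) - 3K_2e^(3t)sin(2t) + K_2e^(3t)cos(2t), x_2(t) = -K_1e^(3t)sin(2t) - 2K_1e^(3t)cos(2t) - 2K_2e^(3t)sin(2t) + K_2e^(3t)cos(2t)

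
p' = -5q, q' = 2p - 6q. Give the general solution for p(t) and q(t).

Coefficient matrix A = [[0, -5], [2, -6]].
Characteristic polynomial det(A - λI) = λ^2 + 6λ + 10 = 0.
Eigenvalues λ = -3 ± i (complex conjugate pair).
For λ=-3+i: an eigenvector is (2,1) - i(1,1) = (2 - i, 1 - i).
A real fundamental pair from Re and Im of e^((-3+i)t)v: X_1 = e^(-3t)(cos(t)·(2,1) + sin(t)·(1,1)), X_2 = e^(-3t)(sin(t)·(2,1) - cos(t)·(1,1)).
General solution: K_1X_1 + K_2X_2.

p(t) = K_1e^(-3t)sin(t) + 2K_1e^(-3t)cos(t) + 2K_2e^(-3t)sin(t) - K_2e^(-3t)cos(t), q(t) = K_1e^(-3t)sin(t) + K_1e^(-3t)cos(t) + K_2e^(-3t)sin(t) - K_2e^(-3t)cos(t)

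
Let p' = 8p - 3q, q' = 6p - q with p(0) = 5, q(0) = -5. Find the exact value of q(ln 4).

15040

A = [[8,-3],[6,-1]]; eigenvalues λ = 2, 5.
Eigenvectors: (-1,-2) for λ=2, (1,1) for λ=5.
From the initial condition, c_1 = 10, c_2 = 15.
q(ln 4) = (10)(4^2)(-2) + (15)(4^5)(1) = 15040.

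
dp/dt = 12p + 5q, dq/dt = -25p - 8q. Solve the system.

p(t) = -K_1e^(2t)sin(5t) + K_2e^(2t)cos(5t), q(t) = 2K_1e^(2t)sin(5t) - K_1e^(2t)cos(5t) - K_2e^(2t)sin(5t) - 2K_2e^(2t)cos(5t)

Coefficient matrix A = [[12, 5], [-25, -8]].
Characteristic polynomial det(A - λI) = λ^2 - 4λ + 29 = 0.
Eigenvalues λ = 2 ± 5i (complex conjugate pair).
For λ=2+5i: an eigenvector is (0,-1) - i(-1,2) = (0 + i, -1 - 2i).
A real fundamental pair from Re and Im of e^((2+5i)t)v: X_1 = e^(2t)(cos(5t)·(0,-1) + sin(5t)·(-1,2)), X_2 = e^(2t)(sin(5t)·(0,-1) - cos(5t)·(-1,2)).
General solution: K_1X_1 + K_2X_2.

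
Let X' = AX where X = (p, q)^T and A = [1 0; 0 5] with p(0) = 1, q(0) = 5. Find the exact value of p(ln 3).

A = [[1,0],[0,5]]; eigenvalues λ = 5, 1.
Eigenvectors: (0,1) for λ=5, (-1,0) for λ=1.
From the initial condition, c_1 = 5, c_2 = -1.
p(ln 3) = (5)(3^5)(0) + (-1)(3^1)(-1) = 3.

3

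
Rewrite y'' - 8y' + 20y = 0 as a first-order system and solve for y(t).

Let x_1 = y, x_2 = y'. Then x_1' = x_2 and x_2' = -20x_1 + 8x_2.
A = [[0,1],[-20,8]]; det(A-λI) = λ^2 - 8λ + 20.
Eigenvalues λ = 4 ± 2i.

y(t) = c_1e^(4t)cos(2t) + c_2e^(4t)sin(2t)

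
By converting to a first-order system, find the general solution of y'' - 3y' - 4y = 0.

Let x_1 = y, x_2 = y'. Then x_1' = x_2 and x_2' = 4x_1 + 3x_2.
A = [[0,1],[4,3]]; det(A-λI) = λ^2 - 3λ - 4.
Eigenvalues λ = -1, 4 with eigenvectors (1,-1), (1,4).

y(t) = K_1e^(-t) + K_2e^(4t)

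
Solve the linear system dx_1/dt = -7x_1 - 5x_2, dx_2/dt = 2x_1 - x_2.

Coefficient matrix A = [[-7, -5], [2, -1]].
Characteristic polynomial det(A - λI) = λ^2 + 8λ + 17 = 0.
Eigenvalues λ = -4 ± i (complex conjugate pair).
For λ=-4+i: an eigenvector is (-1,1) - i(-2,1) = (-1 + 2i, 1 - i).
A real fundamental pair from Re and Im of e^((-4+i)t)v: X_1 = e^(-4t)(cos(t)·(-1,1) + sin(t)·(-2,1)), X_2 = e^(-4t)(sin(t)·(-1,1) - cos(t)·(-2,1)).
General solution: c_1X_1 + c_2X_2.

x_1(t) = -2c_1e^(-4t)sin(t) - c_1e^(-4t)cos(t) - c_2e^(-4t)sin(t) + 2c_2e^(-4t)cos(t), x_2(t) = c_1e^(-4t)sin(t) + c_1e^(-4t)cos(t) + c_2e^(-4t)sin(t) - c_2e^(-4t)cos(t)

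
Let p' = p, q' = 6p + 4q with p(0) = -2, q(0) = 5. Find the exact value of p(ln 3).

-6

A = [[1,0],[6,4]]; eigenvalues λ = 4, 1.
Eigenvectors: (0,1) for λ=4, (-1,2) for λ=1.
From the initial condition, c_1 = 1, c_2 = 2.
p(ln 3) = (1)(3^4)(0) + (2)(3^1)(-1) = -6.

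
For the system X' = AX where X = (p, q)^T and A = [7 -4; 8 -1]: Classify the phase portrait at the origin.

unstable spiral

A = [[7,-4],[8,-1]]; det(A-λI) = λ^2 - 6λ + 25.
λ = 3 ± 4i: positive real part.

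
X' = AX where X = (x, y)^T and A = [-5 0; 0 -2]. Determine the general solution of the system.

x(t) = K_2e^(-5t), y(t) = -K_1e^(-2t)

Coefficient matrix A = [[-5, 0], [0, -2]].
Characteristic polynomial det(A - λI) = λ^2 + 7λ + 10 = 0.
Eigenvalues λ = -2, -5.
For λ=-2: (A-λI) row 1 is [-3, 0], so an eigenvector is (0, -1).
For λ=-5: (A-λI) row 2 is [0, 3], so an eigenvector is (1, 0).
General solution: K_1e^(-2t)(0,-1) + K_2e^(-5t)(1,0).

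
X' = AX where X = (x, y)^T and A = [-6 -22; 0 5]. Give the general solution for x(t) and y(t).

x(t) = -K_1e^(-6t) + 2K_2e^(5t), y(t) = -K_2e^(5t)

Coefficient matrix A = [[-6, -22], [0, 5]].
Characteristic polynomial det(A - λI) = λ^2 + λ - 30 = 0.
Eigenvalues λ = -6, 5.
For λ=-6: (A-λI) row 1 is [0, -22], so an eigenvector is (-1, 0).
For λ=5: (A-λI) row 1 is [-11, -22], so an eigenvector is (2, -1).
General solution: K_1e^(-6t)(-1,0) + K_2e^(5t)(2,-1).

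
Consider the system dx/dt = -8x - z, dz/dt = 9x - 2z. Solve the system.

x(t) = c_1e^(-5t) + c_2te^(-5t) - c_2e^(-5t), z(t) = -3c_1e^(-5t) - 3c_2te^(-5t) + 2c_2e^(-5t)

Coefficient matrix A = [[-8, -1], [9, -2]].
Characteristic polynomial det(A - λI) = λ^2 + 10λ + 25 = 0.
Single eigenvalue λ = -5 with algebraic multiplicity 2.
Eigenvector v = (1,-3); generalized eigenvector w with (A-λI)w=v is (-1,2).
General solution: e^(-5t)[c_1·v + c_2·(t·v + w)].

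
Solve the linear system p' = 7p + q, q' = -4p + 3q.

p(t) = C_1e^(5t) + C_2te^(5t) - C_2e^(5t), q(t) = -2C_1e^(5t) - 2C_2te^(5t) + 3C_2e^(5t)

Coefficient matrix A = [[7, 1], [-4, 3]].
Characteristic polynomial det(A - λI) = λ^2 - 10λ + 25 = 0.
Single eigenvalue λ = 5 with algebraic multiplicity 2.
Eigenvector v = (1,-2); generalized eigenvector w with (A-λI)w=v is (-1,3).
General solution: e^(5t)[C_1·v + C_2·(t·v + w)].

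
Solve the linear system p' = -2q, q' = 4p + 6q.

p(t) = -C_1e^(2t) - C_2e^(4t), q(t) = C_1e^(2t) + 2C_2e^(4t)

Coefficient matrix A = [[0, -2], [4, 6]].
Characteristic polynomial det(A - λI) = λ^2 - 6λ + 8 = 0.
Eigenvalues λ = 2, 4.
For λ=2: (A-λI) row 1 is [-2, -2], so an eigenvector is (-1, 1).
For λ=4: (A-λI) row 1 is [-4, -2], so an eigenvector is (-1, 2).
General solution: C_1e^(2t)(-1,1) + C_2e^(4t)(-1,2).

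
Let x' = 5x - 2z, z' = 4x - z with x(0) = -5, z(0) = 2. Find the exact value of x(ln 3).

-303

A = [[5,-2],[4,-1]]; eigenvalues λ = 1, 3.
Eigenvectors: (1,2) for λ=1, (1,1) for λ=3.
From the initial condition, c_1 = 7, c_2 = -12.
x(ln 3) = (7)(3^1)(1) + (-12)(3^3)(1) = -303.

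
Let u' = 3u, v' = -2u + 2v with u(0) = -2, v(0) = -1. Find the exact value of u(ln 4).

A = [[3,0],[-2,2]]; eigenvalues λ = 2, 3.
Eigenvectors: (0,1) for λ=2, (-1,2) for λ=3.
From the initial condition, c_1 = -5, c_2 = 2.
u(ln 4) = (-5)(4^2)(0) + (2)(4^3)(-1) = -128.

-128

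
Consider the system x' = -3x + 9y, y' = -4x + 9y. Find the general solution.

Coefficient matrix A = [[-3, 9], [-4, 9]].
Characteristic polynomial det(A - λI) = λ^2 - 6λ + 9 = 0.
Single eigenvalue λ = 3 with algebraic multiplicity 2.
Eigenvector v = (3,2); generalized eigenvector w with (A-λI)w=v is (1,1).
General solution: e^(3t)[C_1·v + C_2·(t·v + w)].

x(t) = 3C_1e^(3t) + 3C_2te^(3t) + C_2e^(3t), y(t) = 2C_1e^(3t) + 2C_2te^(3t) + C_2e^(3t)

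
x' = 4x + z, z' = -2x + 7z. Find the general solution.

Coefficient matrix A = [[4, 1], [-2, 7]].
Characteristic polynomial det(A - λI) = λ^2 - 11λ + 30 = 0.
Eigenvalues λ = 5, 6.
For λ=5: (A-λI) row 1 is [-1, 1], so an eigenvector is (-1, -1).
For λ=6: (A-λI) row 1 is [-2, 1], so an eigenvector is (-1, -2).
General solution: C_1e^(5t)(-1,-1) + C_2e^(6t)(-1,-2).

x(t) = -C_1e^(5t) - C_2e^(6t), z(t) = -C_1e^(5t) - 2C_2e^(6t)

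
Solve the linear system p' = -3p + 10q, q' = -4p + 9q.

Coefficient matrix A = [[-3, 10], [-4, 9]].
Characteristic polynomial det(A - λI) = λ^2 - 6λ + 13 = 0.
Eigenvalues λ = 3 ± 2i (complex conjugate pair).
For λ=3+2i: an eigenvector is (1,1) - i(2,1) = (1 - 2i, 1 - i).
A real fundamental pair from Re and Im of e^((3+2i)t)v: X_1 = e^(3t)(cos(2t)·(1,1) + sin(2t)·(2,1)), X_2 = e^(3t)(sin(2t)·(1,1) - cos(2t)·(2,1)).
General solution: K_1X_1 + K_2X_2.

p(t) = 2K_1e^(3t)sin(2t) + K_1e^(3t)cos(2t) + K_2e^(3t)sin(2t) - 2K_2e^(3t)cos(2t), q(t) = K_1e^(3t)sin(2t) + K_1e^(3t)cos(2t) + K_2e^(3t)sin(2t) - K_2e^(3t)cos(2t)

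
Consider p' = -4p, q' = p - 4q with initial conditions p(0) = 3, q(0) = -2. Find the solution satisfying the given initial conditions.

Coefficient matrix A = [[-4, 0], [1, -4]].
Characteristic polynomial det(A - λI) = λ^2 + 8λ + 16 = 0.
Single eigenvalue λ = -4 with algebraic multiplicity 2.
Eigenvector v = (0,1); generalized eigenvector w with (A-λI)w=v is (1,-3).
General solution: e^(-4t)[c_1·v + c_2·(t·v + w)].
Applying p(0)=3, q(0)=-2 gives c_1=7, c_2=3.

p(t) = 3e^(-4t), q(t) = 3te^(-4t) - 2e^(-4t)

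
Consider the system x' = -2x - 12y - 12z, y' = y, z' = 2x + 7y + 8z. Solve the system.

x(t) = 3C_1e^(2t) - 2C_3e^(4t), y(t) = C_2e^(t), z(t) = -C_1e^(2t) - C_2e^(t) + C_3e^(4t)

Coefficient matrix A = [[-2, -12, -12], [0, 1, 0], [2, 7, 8]].
det(A - λI) = 0 gives eigenvalues λ = 2, 1, 4.
For λ=2: eigenvector (3,0,-1).
For λ=1: eigenvector (0,1,-1).
For λ=4: eigenvector (-2,0,1).
General solution: C_1e^(2t)(3,0,-1) + C_2e^(t)(0,1,-1) + C_3e^(4t)(-2,0,1).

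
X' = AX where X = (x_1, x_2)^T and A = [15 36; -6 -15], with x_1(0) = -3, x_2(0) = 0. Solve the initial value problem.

Coefficient matrix A = [[15, 36], [-6, -15]].
Characteristic polynomial det(A - λI) = λ^2 - 9 = 0.
Eigenvalues λ = 3, -3.
For λ=3: (A-λI) row 1 is [12, 36], so an eigenvector is (3, -1).
For λ=-3: (A-λI) row 1 is [18, 36], so an eigenvector is (2, -1).
General solution: K_1e^(3t)(3,-1) + K_2e^(-3t)(2,-1).
Applying x_1(0)=-3, x_2(0)=0 gives K_1=-3, K_2=3.

x_1(t) = -9e^(3t) + 6e^(-3t), x_2(t) = 3e^(3t) - 3e^(-3t)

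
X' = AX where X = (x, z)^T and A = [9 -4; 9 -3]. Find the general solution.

Coefficient matrix A = [[9, -4], [9, -3]].
Characteristic polynomial det(A - λI) = λ^2 - 6λ + 9 = 0.
Single eigenvalue λ = 3 with algebraic multiplicity 2.
Eigenvector v = (-2,-3); generalized eigenvector w with (A-λI)w=v is (-1,-1).
General solution: e^(3t)[K_1·v + K_2·(t·v + w)].

x(t) = -2K_1e^(3t) - 2K_2te^(3t) - K_2e^(3t), z(t) = -3K_1e^(3t) - 3K_2te^(3t) - K_2e^(3t)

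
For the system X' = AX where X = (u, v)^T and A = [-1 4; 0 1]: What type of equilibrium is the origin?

saddle

A = [[-1,4],[0,1]]; det(A-λI) = λ^2 - 1.
λ = 1, -1: opposite signs.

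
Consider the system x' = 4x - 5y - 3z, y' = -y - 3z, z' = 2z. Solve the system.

x(t) = C_1e^(4t) + C_2e^(-t) - C_3e^(2t), y(t) = C_2e^(-t) - C_3e^(2t), z(t) = C_3e^(2t)

Coefficient matrix A = [[4, -5, -3], [0, -1, -3], [0, 0, 2]].
det(A - λI) = 0 gives eigenvalues λ = 4, -1, 2.
For λ=4: eigenvector (1,0,0).
For λ=-1: eigenvector (1,1,0).
For λ=2: eigenvector (-1,-1,1).
General solution: C_1e^(4t)(1,0,0) + C_2e^(-t)(1,1,0) + C_3e^(2t)(-1,-1,1).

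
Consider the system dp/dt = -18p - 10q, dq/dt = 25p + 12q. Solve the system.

p(t) = C_1e^(-3t)sin(5t) + C_1e^(-3t)cos(5t) + C_2e^(-3t)sin(5t) - C_2e^(-3t)cos(5t), q(t) = -C_1e^(-3t)sin(5t) - 2C_1e^(-3t)cos(5t) - 2C_2e^(-3t)sin(5t) + C_2e^(-3t)cos(5t)

Coefficient matrix A = [[-18, -10], [25, 12]].
Characteristic polynomial det(A - λI) = λ^2 + 6λ + 34 = 0.
Eigenvalues λ = -3 ± 5i (complex conjugate pair).
For λ=-3+5i: an eigenvector is (1,-2) - i(1,-1) = (1 - i, -2 + i).
A real fundamental pair from Re and Im of e^((-3+5i)t)v: X_1 = e^(-3t)(cos(5t)·(1,-2) + sin(5t)·(1,-1)), X_2 = e^(-3t)(sin(5t)·(1,-2) - cos(5t)·(1,-1)).
General solution: C_1X_1 + C_2X_2.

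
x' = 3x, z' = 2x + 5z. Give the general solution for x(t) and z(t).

Coefficient matrix A = [[3, 0], [2, 5]].
Characteristic polynomial det(A - λI) = λ^2 - 8λ + 15 = 0.
Eigenvalues λ = 3, 5.
For λ=3: (A-λI) row 2 is [2, 2], so an eigenvector is (1, -1).
For λ=5: (A-λI) row 1 is [-2, 0], so an eigenvector is (0, 1).
General solution: c_1e^(3t)(1,-1) + c_2e^(5t)(0,1).

x(t) = c_1e^(3t), z(t) = -c_1e^(3t) + c_2e^(5t)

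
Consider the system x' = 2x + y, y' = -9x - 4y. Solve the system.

x(t) = C_1e^(-t) + C_2te^(-t), y(t) = -3C_1e^(-t) - 3C_2te^(-t) + C_2e^(-t)

Coefficient matrix A = [[2, 1], [-9, -4]].
Characteristic polynomial det(A - λI) = λ^2 + 2λ + 1 = 0.
Single eigenvalue λ = -1 with algebraic multiplicity 2.
Eigenvector v = (1,-3); generalized eigenvector w with (A-λI)w=v is (0,1).
General solution: e^(-t)[C_1·v + C_2·(t·v + w)].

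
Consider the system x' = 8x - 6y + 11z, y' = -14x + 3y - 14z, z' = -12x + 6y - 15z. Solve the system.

x(t) = K_1e^(-4t) - K_2e^(-3t) - K_3e^(3t), y(t) = 2K_1e^(-4t) + K_3e^(3t), z(t) = K_2e^(-3t) + K_3e^(3t)

Coefficient matrix A = [[8, -6, 11], [-14, 3, -14], [-12, 6, -15]].
det(A - λI) = 0 gives eigenvalues λ = -4, -3, 3.
For λ=-4: eigenvector (1,2,0).
For λ=-3: eigenvector (-1,0,1).
For λ=3: eigenvector (-1,1,1).
General solution: K_1e^(-4t)(1,2,0) + K_2e^(-3t)(-1,0,1) + K_3e^(3t)(-1,1,1).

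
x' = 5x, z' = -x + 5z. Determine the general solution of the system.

Coefficient matrix A = [[5, 0], [-1, 5]].
Characteristic polynomial det(A - λI) = λ^2 - 10λ + 25 = 0.
Single eigenvalue λ = 5 with algebraic multiplicity 2.
Eigenvector v = (0,1); generalized eigenvector w with (A-λI)w=v is (-1,-3).
General solution: e^(5t)[c_1·v + c_2·(t·v + w)].

x(t) = -c_2e^(5t), z(t) = c_1e^(5t) + c_2te^(5t) - 3c_2e^(5t)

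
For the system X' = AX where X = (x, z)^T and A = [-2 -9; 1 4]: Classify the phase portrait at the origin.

A = [[-2,-9],[1,4]]; det(A-λI) = λ^2 - 2λ + 1.
repeated λ = 1 with a single eigenvector.

unstable improper node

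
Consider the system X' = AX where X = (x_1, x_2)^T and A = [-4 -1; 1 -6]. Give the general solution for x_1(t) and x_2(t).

Coefficient matrix A = [[-4, -1], [1, -6]].
Characteristic polynomial det(A - λI) = λ^2 + 10λ + 25 = 0.
Single eigenvalue λ = -5 with algebraic multiplicity 2.
Eigenvector v = (-1,-1); generalized eigenvector w with (A-λI)w=v is (1,2).
General solution: e^(-5t)[C_1·v + C_2·(t·v + w)].

x_1(t) = -C_1e^(-5t) - C_2te^(-5t) + C_2e^(-5t), x_2(t) = -C_1e^(-5t) - C_2te^(-5t) + 2C_2e^(-5t)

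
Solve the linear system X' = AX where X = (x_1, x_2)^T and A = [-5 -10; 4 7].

x_1(t) = -2K_1e^(t)sin(2t) - K_1e^(t)cos(2t) - K_2e^(t)sin(2t) + 2K_2e^(t)cos(2t), x_2(t) = K_1e^(t)sin(2t) + K_1e^(t)cos(2t) + K_2e^(t)sin(2t) - K_2e^(t)cos(2t)

Coefficient matrix A = [[-5, -10], [4, 7]].
Characteristic polynomial det(A - λI) = λ^2 - 2λ + 5 = 0.
Eigenvalues λ = 1 ± 2i (complex conjugate pair).
For λ=1+2i: an eigenvector is (-1,1) - i(-2,1) = (-1 + 2i, 1 - i).
A real fundamental pair from Re and Im of e^((1+2i)t)v: X_1 = e^(t)(cos(2t)·(-1,1) + sin(2t)·(-2,1)), X_2 = e^(t)(sin(2t)·(-1,1) - cos(2t)·(-2,1)).
General solution: K_1X_1 + K_2X_2.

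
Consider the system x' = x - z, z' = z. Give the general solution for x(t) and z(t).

Coefficient matrix A = [[1, -1], [0, 1]].
Characteristic polynomial det(A - λI) = λ^2 - 2λ + 1 = 0.
Single eigenvalue λ = 1 with algebraic multiplicity 2.
Eigenvector v = (-1,0); generalized eigenvector w with (A-λI)w=v is (3,1).
General solution: e^(t)[C_1·v + C_2·(t·v + w)].

x(t) = -C_1e^(t) - C_2te^(t) + 3C_2e^(t), z(t) = C_2e^(t)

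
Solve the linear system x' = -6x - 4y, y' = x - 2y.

Coefficient matrix A = [[-6, -4], [1, -2]].
Characteristic polynomial det(A - λI) = λ^2 + 8λ + 16 = 0.
Single eigenvalue λ = -4 with algebraic multiplicity 2.
Eigenvector v = (2,-1); generalized eigenvector w with (A-λI)w=v is (3,-2).
General solution: e^(-4t)[K_1·v + K_2·(t·v + w)].

x(t) = 2K_1e^(-4t) + 2K_2te^(-4t) + 3K_2e^(-4t), y(t) = -K_1e^(-4t) - K_2te^(-4t) - 2K_2e^(-4t)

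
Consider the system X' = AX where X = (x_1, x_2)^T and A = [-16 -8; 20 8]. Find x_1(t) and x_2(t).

Coefficient matrix A = [[-16, -8], [20, 8]].
Characteristic polynomial det(A - λI) = λ^2 + 8λ + 32 = 0.
Eigenvalues λ = -4 ± 4i (complex conjugate pair).
For λ=-4+4i: an eigenvector is (1,-2) - i(1,-1) = (1 - i, -2 + i).
A real fundamental pair from Re and Im of e^((-4+4i)t)v: X_1 = e^(-4t)(cos(4t)·(1,-2) + sin(4t)·(1,-1)), X_2 = e^(-4t)(sin(4t)·(1,-2) - cos(4t)·(1,-1)).
General solution: K_1X_1 + K_2X_2.

x_1(t) = K_1e^(-4t)sin(4t) + K_1e^(-4t)cos(4t) + K_2e^(-4t)sin(4t) - K_2e^(-4t)cos(4t), x_2(t) = -K_1e^(-4t)sin(4t) - 2K_1e^(-4t)cos(4t) - 2K_2e^(-4t)sin(4t) + K_2e^(-4t)cos(4t)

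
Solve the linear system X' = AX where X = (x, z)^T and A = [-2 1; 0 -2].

Coefficient matrix A = [[-2, 1], [0, -2]].
Characteristic polynomial det(A - λI) = λ^2 + 4λ + 4 = 0.
Single eigenvalue λ = -2 with algebraic multiplicity 2.
Eigenvector v = (1,0); generalized eigenvector w with (A-λI)w=v is (-3,1).
General solution: e^(-2t)[C_1·v + C_2·(t·v + w)].

x(t) = C_1e^(-2t) + C_2te^(-2t) - 3C_2e^(-2t), z(t) = C_2e^(-2t)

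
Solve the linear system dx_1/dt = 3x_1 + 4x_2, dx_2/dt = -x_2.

Coefficient matrix A = [[3, 4], [0, -1]].
Characteristic polynomial det(A - λI) = λ^2 - 2λ - 3 = 0.
Eigenvalues λ = -1, 3.
For λ=-1: (A-λI) row 1 is [4, 4], so an eigenvector is (-1, 1).
For λ=3: (A-λI) row 1 is [0, 4], so an eigenvector is (-1, 0).
General solution: c_1e^(-t)(-1,1) + c_2e^(3t)(-1,0).

x_1(t) = -c_1e^(-t) - c_2e^(3t), x_2(t) = c_1e^(-t)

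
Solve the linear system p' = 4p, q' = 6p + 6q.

p(t) = -c_1e^(4t), q(t) = 3c_1e^(4t) - c_2e^(6t)

Coefficient matrix A = [[4, 0], [6, 6]].
Characteristic polynomial det(A - λI) = λ^2 - 10λ + 24 = 0.
Eigenvalues λ = 4, 6.
For λ=4: (A-λI) row 2 is [6, 2], so an eigenvector is (-1, 3).
For λ=6: (A-λI) row 1 is [-2, 0], so an eigenvector is (0, -1).
General solution: c_1e^(4t)(-1,3) + c_2e^(6t)(0,-1).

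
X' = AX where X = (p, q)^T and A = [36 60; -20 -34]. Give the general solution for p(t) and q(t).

p(t) = -2c_1e^(6t) + 3c_2e^(-4t), q(t) = c_1e^(6t) - 2c_2e^(-4t)

Coefficient matrix A = [[36, 60], [-20, -34]].
Characteristic polynomial det(A - λI) = λ^2 - 2λ - 24 = 0.
Eigenvalues λ = 6, -4.
For λ=6: (A-λI) row 1 is [30, 60], so an eigenvector is (-2, 1).
For λ=-4: (A-λI) row 1 is [40, 60], so an eigenvector is (3, -2).
General solution: c_1e^(6t)(-2,1) + c_2e^(-4t)(3,-2).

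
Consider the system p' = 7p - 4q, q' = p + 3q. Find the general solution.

p(t) = 2c_1e^(5t) + 2c_2te^(5t) - 3c_2e^(5t), q(t) = c_1e^(5t) + c_2te^(5t) - 2c_2e^(5t)

Coefficient matrix A = [[7, -4], [1, 3]].
Characteristic polynomial det(A - λI) = λ^2 - 10λ + 25 = 0.
Single eigenvalue λ = 5 with algebraic multiplicity 2.
Eigenvector v = (2,1); generalized eigenvector w with (A-λI)w=v is (-3,-2).
General solution: e^(5t)[c_1·v + c_2·(t·v + w)].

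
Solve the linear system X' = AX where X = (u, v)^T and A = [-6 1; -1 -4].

u(t) = -K_1e^(-5t) - K_2te^(-5t) - K_2e^(-5t), v(t) = -K_1e^(-5t) - K_2te^(-5t) - 2K_2e^(-5t)

Coefficient matrix A = [[-6, 1], [-1, -4]].
Characteristic polynomial det(A - λI) = λ^2 + 10λ + 25 = 0.
Single eigenvalue λ = -5 with algebraic multiplicity 2.
Eigenvector v = (-1,-1); generalized eigenvector w with (A-λI)w=v is (-1,-2).
General solution: e^(-5t)[K_1·v + K_2·(t·v + w)].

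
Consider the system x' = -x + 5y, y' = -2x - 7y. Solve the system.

Coefficient matrix A = [[-1, 5], [-2, -7]].
Characteristic polynomial det(A - λI) = λ^2 + 8λ + 17 = 0.
Eigenvalues λ = -4 ± i (complex conjugate pair).
For λ=-4+i: an eigenvector is (-1,1) - i(2,-1) = (-1 - 2i, 1 + i).
A real fundamental pair from Re and Im of e^((-4+i)t)v: X_1 = e^(-4t)(cos(t)·(-1,1) + sin(t)·(2,-1)), X_2 = e^(-4t)(sin(t)·(-1,1) - cos(t)·(2,-1)).
General solution: C_1X_1 + C_2X_2.

x(t) = 2C_1e^(-4t)sin(t) - C_1e^(-4t)cos(t) - C_2e^(-4t)sin(t) - 2C_2e^(-4t)cos(t), y(t) = -C_1e^(-4t)sin(t) + C_1e^(-4t)cos(t) + C_2e^(-4t)sin(t) + C_2e^(-4t)cos(t)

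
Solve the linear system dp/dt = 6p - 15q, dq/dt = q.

p(t) = K_1e^(6t) - 3K_2e^(t), q(t) = -K_2e^(t)

Coefficient matrix A = [[6, -15], [0, 1]].
Characteristic polynomial det(A - λI) = λ^2 - 7λ + 6 = 0.
Eigenvalues λ = 6, 1.
For λ=6: (A-λI) row 1 is [0, -15], so an eigenvector is (1, 0).
For λ=1: (A-λI) row 1 is [5, -15], so an eigenvector is (-3, -1).
General solution: K_1e^(6t)(1,0) + K_2e^(t)(-3,-1).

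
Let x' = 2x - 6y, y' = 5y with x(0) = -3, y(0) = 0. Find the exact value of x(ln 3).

-27

A = [[2,-6],[0,5]]; eigenvalues λ = 2, 5.
Eigenvectors: (1,0) for λ=2, (-2,1) for λ=5.
From the initial condition, c_1 = -3, c_2 = 0.
x(ln 3) = (-3)(3^2)(1) + (0)(3^5)(-2) = -27.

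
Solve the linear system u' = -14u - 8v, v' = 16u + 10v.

Coefficient matrix A = [[-14, -8], [16, 10]].
Characteristic polynomial det(A - λI) = λ^2 + 4λ - 12 = 0.
Eigenvalues λ = -6, 2.
For λ=-6: (A-λI) row 1 is [-8, -8], so an eigenvector is (-1, 1).
For λ=2: (A-λI) row 1 is [-16, -8], so an eigenvector is (1, -2).
General solution: K_1e^(-6t)(-1,1) + K_2e^(2t)(1,-2).

u(t) = -K_1e^(-6t) + K_2e^(2t), v(t) = K_1e^(-6t) - 2K_2e^(2t)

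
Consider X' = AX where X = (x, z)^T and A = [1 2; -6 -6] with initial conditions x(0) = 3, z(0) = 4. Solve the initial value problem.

Coefficient matrix A = [[1, 2], [-6, -6]].
Characteristic polynomial det(A - λI) = λ^2 + 5λ + 6 = 0.
Eigenvalues λ = -2, -3.
For λ=-2: (A-λI) row 1 is [3, 2], so an eigenvector is (2, -3).
For λ=-3: (A-λI) row 1 is [4, 2], so an eigenvector is (-1, 2).
General solution: c_1e^(-2t)(2,-3) + c_2e^(-3t)(-1,2).
Applying x(0)=3, z(0)=4 gives c_1=10, c_2=17.

x(t) = 20e^(-2t) - 17e^(-3t), z(t) = -30e^(-2t) + 34e^(-3t)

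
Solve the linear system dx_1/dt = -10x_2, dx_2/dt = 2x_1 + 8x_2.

Coefficient matrix A = [[0, -10], [2, 8]].
Characteristic polynomial det(A - λI) = λ^2 - 8λ + 20 = 0.
Eigenvalues λ = 4 ± 2i (complex conjugate pair).
For λ=4+2i: an eigenvector is (-1,0) - i(2,-1) = (-1 - 2i, 0 + i).
A real fundamental pair from Re and Im of e^((4+2i)t)v: X_1 = e^(4t)(cos(2t)·(-1,0) + sin(2t)·(2,-1)), X_2 = e^(4t)(sin(2t)·(-1,0) - cos(2t)·(2,-1)).
General solution: C_1X_1 + C_2X_2.

x_1(t) = 2C_1e^(4t)sin(2t) - C_1e^(4t)cos(2t) - C_2e^(4t)sin(2t) - 2C_2e^(4t)cos(2t), x_2(t) = -C_1e^(4t)sin(2t) + C_2e^(4t)cos(2t)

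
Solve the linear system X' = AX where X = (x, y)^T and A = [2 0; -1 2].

Coefficient matrix A = [[2, 0], [-1, 2]].
Characteristic polynomial det(A - λI) = λ^2 - 4λ + 4 = 0.
Single eigenvalue λ = 2 with algebraic multiplicity 2.
Eigenvector v = (0,-1); generalized eigenvector w with (A-λI)w=v is (1,0).
General solution: e^(2t)[c_1·v + c_2·(t·v + w)].

x(t) = c_2e^(2t), y(t) = -c_1e^(2t) - c_2te^(2t)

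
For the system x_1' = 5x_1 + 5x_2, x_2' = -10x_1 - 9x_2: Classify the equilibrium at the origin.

A = [[5,5],[-10,-9]]; det(A-λI) = λ^2 + 4λ + 5.
λ = -2 ± i: negative real part.

stable spiral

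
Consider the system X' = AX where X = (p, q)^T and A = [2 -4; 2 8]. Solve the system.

Coefficient matrix A = [[2, -4], [2, 8]].
Characteristic polynomial det(A - λI) = λ^2 - 10λ + 24 = 0.
Eigenvalues λ = 4, 6.
For λ=4: (A-λI) row 1 is [-2, -4], so an eigenvector is (-2, 1).
For λ=6: (A-λI) row 1 is [-4, -4], so an eigenvector is (1, -1).
General solution: K_1e^(4t)(-2,1) + K_2e^(6t)(1,-1).

p(t) = -2K_1e^(4t) + K_2e^(6t), q(t) = K_1e^(4t) - K_2e^(6t)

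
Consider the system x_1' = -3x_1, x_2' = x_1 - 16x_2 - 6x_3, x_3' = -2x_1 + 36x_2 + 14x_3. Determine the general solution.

Coefficient matrix A = [[-3, 0, 0], [1, -16, -6], [-2, 36, 14]].
det(A - λI) = 0 gives eigenvalues λ = -4, -3, 2.
For λ=-4: eigenvector (0,-1,2).
For λ=-3: eigenvector (1,1,-2).
For λ=2: eigenvector (0,1,-3).
General solution: c_1e^(-4t)(0,-1,2) + c_2e^(-3t)(1,1,-2) + c_3e^(2t)(0,1,-3).

x_1(t) = c_2e^(-3t), x_2(t) = -c_1e^(-4t) + c_2e^(-3t) + c_3e^(2t), x_3(t) = 2c_1e^(-4t) - 2c_2e^(-3t) - 3c_3e^(2t)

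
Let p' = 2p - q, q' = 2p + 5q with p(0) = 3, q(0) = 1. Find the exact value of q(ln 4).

A = [[2,-1],[2,5]]; eigenvalues λ = 3, 4.
Eigenvectors: (-1,1) for λ=3, (1,-2) for λ=4.
From the initial condition, c_1 = -7, c_2 = -4.
q(ln 4) = (-7)(4^3)(1) + (-4)(4^4)(-2) = 1600.

1600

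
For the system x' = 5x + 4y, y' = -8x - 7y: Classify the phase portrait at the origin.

saddle

A = [[5,4],[-8,-7]]; det(A-λI) = λ^2 + 2λ - 3.
λ = -3, 1: opposite signs.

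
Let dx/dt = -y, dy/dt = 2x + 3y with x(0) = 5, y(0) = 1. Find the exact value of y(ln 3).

A = [[0,-1],[2,3]]; eigenvalues λ = 2, 1.
Eigenvectors: (-1,2) for λ=2, (-1,1) for λ=1.
From the initial condition, c_1 = 6, c_2 = -11.
y(ln 3) = (6)(3^2)(2) + (-11)(3^1)(1) = 75.

75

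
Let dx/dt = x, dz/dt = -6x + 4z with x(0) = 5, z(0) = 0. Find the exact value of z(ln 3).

-780

A = [[1,0],[-6,4]]; eigenvalues λ = 4, 1.
Eigenvectors: (0,1) for λ=4, (1,2) for λ=1.
From the initial condition, c_1 = -10, c_2 = 5.
z(ln 3) = (-10)(3^4)(1) + (5)(3^1)(2) = -780.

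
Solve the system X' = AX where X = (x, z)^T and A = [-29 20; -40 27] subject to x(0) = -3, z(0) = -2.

x(t) = 11e^(-t)sin(4t) - 3e^(-t)cos(4t), z(t) = 16e^(-t)sin(4t) - 2e^(-t)cos(4t)

Coefficient matrix A = [[-29, 20], [-40, 27]].
Characteristic polynomial det(A - λI) = λ^2 + 2λ + 17 = 0.
Eigenvalues λ = -1 ± 4i (complex conjugate pair).
For λ=-1+4i: an eigenvector is (-2,-3) - i(-1,-1) = (-2 + i, -3 + i).
A real fundamental pair from Re and Im of e^((-1+4i)t)v: X_1 = e^(-t)(cos(4t)·(-2,-3) + sin(4t)·(-1,-1)), X_2 = e^(-t)(sin(4t)·(-2,-3) - cos(4t)·(-1,-1)).
General solution: C_1X_1 + C_2X_2.
Applying x(0)=-3, z(0)=-2 gives C_1=-1, C_2=-5.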